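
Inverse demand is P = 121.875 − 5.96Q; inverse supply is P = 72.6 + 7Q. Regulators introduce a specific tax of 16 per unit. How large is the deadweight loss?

9.88

Competitive equilibrium: 121.875 − 5.96Q = 72.6 + 7Q → Q* = 3.8021, P* = 99.2146.
With the tax, the buyer price exceeds the seller price by 16: (121.875 − 5.96Q) − (72.6 + 7Q) = 16 → Q' = 2.5675.
ΔQ = 3.8021 − 2.5675 = 1.2346; the wedge equals the tax, 16.
Welfare loss = ½ × 1.2346 × 16 = 9.88.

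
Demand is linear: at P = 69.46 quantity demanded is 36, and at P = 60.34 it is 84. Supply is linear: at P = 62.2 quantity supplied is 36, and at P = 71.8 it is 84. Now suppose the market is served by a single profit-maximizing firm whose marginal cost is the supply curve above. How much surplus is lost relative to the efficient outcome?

Demand slope = (60.34 − 69.46)/(84 − 36) = −0.19, so P = 76.3 − 0.19Q.
Supply slope = (71.8 − 62.2)/(84 − 36) = 0.2, so P = 55 + 0.2Q.
Competitive equilibrium: 76.3 − 0.19Q = 55 + 0.2Q → Q* = 54.6154, P* = 65.9231.
Marginal revenue: MR = 76.3 − 0.38Q. Set MR = MC: 76.3 − 0.38Q = 55 + 0.2Q → Q_m = 36.7241.
Price P_m = 76.3 − 0.19·36.7241 = 69.3224; MC(Q_m) = 55 + 0.2·36.7241 = 62.3448.
Competitive Q* = 54.6154, so ΔQ = 17.8913; wedge = 69.3224 − 62.3448 = 6.9776.
Deadweight loss = ½ × 17.8913 × 6.9776 = 62.42.

62.42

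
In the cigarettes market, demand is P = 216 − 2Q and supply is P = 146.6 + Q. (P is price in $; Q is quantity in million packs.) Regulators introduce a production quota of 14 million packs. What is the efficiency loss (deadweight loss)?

$125.13 million

Competitive equilibrium: 216 − 2Q = 146.6 + Q → Q* = 23.1333, P* = 169.7333.
At Q = 14: demand price = 216 − 2·14 = 188; supply price = 146.6 + 1·14 = 160.6.
ΔQ = 23.1333 − 14 = 9.1333; wedge = 188 − 160.6 = 27.4.
Deadweight loss = ½ × 9.1333 × 27.4 = $125.13 million.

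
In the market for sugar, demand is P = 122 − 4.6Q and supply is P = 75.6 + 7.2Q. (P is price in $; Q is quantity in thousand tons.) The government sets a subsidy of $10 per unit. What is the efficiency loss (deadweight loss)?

$4.24 thousand

Competitive equilibrium: 122 − 4.6Q = 75.6 + 7.2Q → Q* = 3.9322, P* = 103.9119.
The subsidy lowers effective supply by 10: P = 65.6 + 7.2Q.
New quantity: 122 − 4.6Q = 65.6 + 7.2Q → Q' = 4.7797.
Overproduction ΔQ = 4.7797 − 3.9322 = 0.8475; wedge = subsidy = 10.
DWL = ½ × 0.8475 × 10 = $4.24 thousand.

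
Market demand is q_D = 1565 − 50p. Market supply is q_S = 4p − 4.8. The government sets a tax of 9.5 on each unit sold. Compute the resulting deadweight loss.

167.13

In inverse form: demand p = 31.3 − 0.02q, supply p = 1.2 + 0.25q.
Competitive equilibrium: 31.3 − 0.02q = 1.2 + 0.25q → q* = 111.4815, p* = 29.0704.
With the tax, the buyer price exceeds the seller price by 9.5: (31.3 − 0.02q) − (1.2 + 0.25q) = 9.5 → q' = 76.2963.
Δq = 111.4815 − 76.2963 = 35.1852; the wedge equals the tax, 9.5.
Welfare loss = ½ × 35.1852 × 9.5 = 167.13.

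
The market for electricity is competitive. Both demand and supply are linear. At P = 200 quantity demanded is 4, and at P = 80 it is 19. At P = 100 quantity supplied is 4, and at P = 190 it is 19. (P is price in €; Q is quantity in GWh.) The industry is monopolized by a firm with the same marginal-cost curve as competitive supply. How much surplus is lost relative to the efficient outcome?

Demand slope = (80 − 200)/(19 − 4) = −8, so P = 232 − 8Q.
Supply slope = (190 − 100)/(19 − 4) = 6, so P = 76 + 6Q.
Competitive equilibrium: 232 − 8Q = 76 + 6Q → Q* = 11.1429, P* = 142.8571.
Marginal revenue: MR = 232 − 16Q. Set MR = MC: 232 − 16Q = 76 + 6Q → Q_m = 7.0909.
Price P_m = 232 − 8·7.0909 = 175.2728; MC(Q_m) = 76 + 6·7.0909 = 118.5454.
Competitive Q* = 11.1429, so ΔQ = 4.052; wedge = 175.2728 − 118.5454 = 56.7274.
Welfare loss = ½ × 4.052 × 56.7274 = €114.93.

€114.93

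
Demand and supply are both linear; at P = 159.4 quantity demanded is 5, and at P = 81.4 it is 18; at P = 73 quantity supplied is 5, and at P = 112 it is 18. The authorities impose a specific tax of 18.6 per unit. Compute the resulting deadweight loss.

Demand slope = (81.4 − 159.4)/(18 − 5) = −6, so P = 189.4 − 6Q.
Supply slope = (112 − 73)/(18 − 5) = 3, so P = 58 + 3Q.
Competitive equilibrium: 189.4 − 6Q = 58 + 3Q → Q* = 14.6, P* = 101.8.
With the tax, the buyer price exceeds the seller price by 18.6: (189.4 − 6Q) − (58 + 3Q) = 18.6 → Q' = 12.5333.
ΔQ = 14.6 − 12.5333 = 2.0667; the wedge equals the tax, 18.6.
Welfare loss = ½ × 2.0667 × 18.6 = 19.22.

19.22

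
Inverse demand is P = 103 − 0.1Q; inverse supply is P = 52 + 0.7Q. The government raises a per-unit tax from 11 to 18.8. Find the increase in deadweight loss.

Competitive equilibrium: 103 − 0.1Q = 52 + 0.7Q → Q* = 63.75, P* = 96.625.
For a per-unit tax t: ΔQ = t/0.8, so DWL = ½·t·(t/0.8) = t²/1.6.
At t = 11: DWL = 75.625. At t = 18.8: DWL = 220.9.
Increase = 220.9 − 75.625 = 145.275.

145.275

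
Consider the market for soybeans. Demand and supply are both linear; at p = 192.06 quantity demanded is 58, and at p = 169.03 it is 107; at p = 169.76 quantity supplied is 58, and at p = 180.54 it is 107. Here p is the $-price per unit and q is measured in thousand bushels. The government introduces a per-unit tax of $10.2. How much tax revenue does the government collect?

$770.47 thousand

Demand slope = (169.03 − 192.06)/(107 − 58) = −0.47, so p = 219.32 − 0.47q.
Supply slope = (180.54 − 169.76)/(107 − 58) = 0.22, so p = 157 + 0.22q.
Competitive equilibrium: 219.32 − 0.47q = 157 + 0.22q → q* = 90.3188, p* = 176.8701.
With the tax, the buyer price exceeds the seller price by 10.2: (219.32 − 0.47q) − (157 + 0.22q) = 10.2 → q' = 75.5362.
Tax revenue = 10.2 × 75.5362 = $770.47 thousand.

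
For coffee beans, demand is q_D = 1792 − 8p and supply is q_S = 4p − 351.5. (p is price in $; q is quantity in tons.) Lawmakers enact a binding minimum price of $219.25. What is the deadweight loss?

In inverse form: demand p = 224 − 0.125q, supply p = 87.875 + 0.25q.
Competitive equilibrium: 224 − 0.125q = 87.875 + 0.25q → q* = 363, p* = 178.625.
At the floor p = 219.25, quantity demanded = (224 − 219.25)/0.125 = 38.
Sellers' marginal cost at q' = 38: 87.875 + 0.25·38 = 97.375.
Δq = 363 − 38 = 325; wedge = 219.25 − 97.375 = 121.875.
Welfare loss = ½ × 325 × 121.875 = $19804.69.

$19804.69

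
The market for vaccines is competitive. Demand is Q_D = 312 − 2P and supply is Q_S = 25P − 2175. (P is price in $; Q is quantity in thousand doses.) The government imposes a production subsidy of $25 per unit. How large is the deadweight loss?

$578.70 thousand

In inverse form: demand P = 156 − 0.5Q, supply P = 87 + 0.04Q.
Competitive equilibrium: 156 − 0.5Q = 87 + 0.04Q → Q* = 127.7778, P* = 92.1111.
The subsidy lowers effective supply by 25: P = 62 + 0.04Q.
New quantity: 156 − 0.5Q = 62 + 0.04Q → Q' = 174.0741.
Overproduction ΔQ = 174.0741 − 127.7778 = 46.2963; wedge = subsidy = 25.
Welfare loss = ½ × 46.2963 × 25 = $578.70 thousand.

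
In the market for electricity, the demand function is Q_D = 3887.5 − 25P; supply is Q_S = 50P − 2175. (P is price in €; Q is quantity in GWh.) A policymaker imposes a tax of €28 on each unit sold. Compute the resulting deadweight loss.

In inverse form: demand P = 155.5 − 0.04Q, supply P = 43.5 + 0.02Q.
Competitive equilibrium: 155.5 − 0.04Q = 43.5 + 0.02Q → Q* = 1866.6667, P* = 80.8333.
With the tax, the buyer price exceeds the seller price by 28: (155.5 − 0.04Q) − (43.5 + 0.02Q) = 28 → Q' = 1400.
ΔQ = 1866.6667 − 1400 = 466.6667; the wedge equals the tax, 28.
The triangle = ½ × 466.6667 × 28 = €6533.33.

€6533.33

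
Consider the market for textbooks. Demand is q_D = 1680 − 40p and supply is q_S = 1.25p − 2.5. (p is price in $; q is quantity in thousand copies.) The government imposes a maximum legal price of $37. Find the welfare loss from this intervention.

$9.25 thousand

In inverse form: demand p = 42 − 0.025q, supply p = 2 + 0.8q.
Competitive equilibrium: 42 − 0.025q = 2 + 0.8q → q* = 48.4848, p* = 40.7879.
At the ceiling p = 37, quantity supplied = (37 − 2)/0.8 = 43.75.
Willingness to pay at q' = 43.75: 42 − 0.025·43.75 = 40.9063.
Δq = 48.4848 − 43.75 = 4.7348; wedge = 40.9063 − 37 = 3.9063.
DWL = ½ × 4.7348 × 3.9063 = $9.25 thousand.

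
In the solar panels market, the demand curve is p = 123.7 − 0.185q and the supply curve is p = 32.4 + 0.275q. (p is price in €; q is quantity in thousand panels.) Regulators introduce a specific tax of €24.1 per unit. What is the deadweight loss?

€631.32 thousand

Competitive equilibrium: 123.7 − 0.185q = 32.4 + 0.275q → q* = 198.4783, p* = 86.9815.
With the tax, the buyer price exceeds the seller price by 24.1: (123.7 − 0.185q) − (32.4 + 0.275q) = 24.1 → q' = 146.087.
Δq = 198.4783 − 146.087 = 52.3913; the wedge equals the tax, 24.1.
DWL = ½ × 52.3913 × 24.1 = €631.32 thousand.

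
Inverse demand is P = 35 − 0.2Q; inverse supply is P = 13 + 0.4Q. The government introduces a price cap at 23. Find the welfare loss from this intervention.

Competitive equilibrium: 35 − 0.2Q = 13 + 0.4Q → Q* = 36.6667, P* = 27.6667.
At the ceiling P = 23, quantity supplied = (23 − 13)/0.4 = 25.
Willingness to pay at Q' = 25: 35 − 0.2·25 = 30.
ΔQ = 36.6667 − 25 = 11.6667; wedge = 30 − 23 = 7.
Welfare loss = ½ × 11.6667 × 7 = 40.83.

40.83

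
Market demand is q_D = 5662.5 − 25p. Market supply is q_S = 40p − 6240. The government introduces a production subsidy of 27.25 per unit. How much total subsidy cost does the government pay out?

40979.81

In inverse form: demand p = 226.5 − 0.04q, supply p = 156 + 0.025q.
Competitive equilibrium: 226.5 − 0.04q = 156 + 0.025q → q* = 1084.6154, p* = 183.1154.
The subsidy lowers effective supply by 27.25: p = 128.75 + 0.025q.
New quantity: 226.5 − 0.04q = 128.75 + 0.025q → q' = 1503.8462.
Total subsidy cost = 27.25 × 1503.8462 = 40979.81.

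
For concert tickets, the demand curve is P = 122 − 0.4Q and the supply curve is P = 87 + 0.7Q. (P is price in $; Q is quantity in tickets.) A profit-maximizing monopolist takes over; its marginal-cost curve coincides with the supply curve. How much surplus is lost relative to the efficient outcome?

$39.60

Competitive equilibrium: 122 − 0.4Q = 87 + 0.7Q → Q* = 31.8182, P* = 109.2727.
Marginal revenue: MR = 122 − 0.8Q. Set MR = MC: 122 − 0.8Q = 87 + 0.7Q → Q_m = 23.3333.
Price P_m = 122 − 0.4·23.3333 = 112.6667; MC(Q_m) = 87 + 0.7·23.3333 = 103.3333.
Competitive Q* = 31.8182, so ΔQ = 8.4849; wedge = 112.6667 − 103.3333 = 9.3334.
Deadweight loss = ½ × 8.4849 × 9.3334 = $39.60.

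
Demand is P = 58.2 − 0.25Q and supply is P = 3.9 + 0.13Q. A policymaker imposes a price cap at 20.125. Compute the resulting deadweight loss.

Competitive equilibrium: 58.2 − 0.25Q = 3.9 + 0.13Q → Q* = 142.8947, P* = 22.4763.
At the ceiling P = 20.125, quantity supplied = (20.125 − 3.9)/0.13 = 124.8077.
Willingness to pay at Q' = 124.8077: 58.2 − 0.25·124.8077 = 26.9981.
ΔQ = 142.8947 − 124.8077 = 18.087; wedge = 26.9981 − 20.125 = 6.8731.
Deadweight loss = ½ × 18.087 × 6.8731 = 62.16.

62.16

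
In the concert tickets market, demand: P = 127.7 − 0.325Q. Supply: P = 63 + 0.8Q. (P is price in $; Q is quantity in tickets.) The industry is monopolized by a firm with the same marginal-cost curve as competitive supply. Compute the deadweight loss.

$93.47

Competitive equilibrium: 127.7 − 0.325Q = 63 + 0.8Q → Q* = 57.5111, P* = 109.0089.
Marginal revenue: MR = 127.7 − 0.65Q. Set MR = MC: 127.7 − 0.65Q = 63 + 0.8Q → Q_m = 44.6207.
Price P_m = 127.7 − 0.325·44.6207 = 113.1983; MC(Q_m) = 63 + 0.8·44.6207 = 98.6966.
Competitive Q* = 57.5111, so ΔQ = 12.8904; wedge = 113.1983 − 98.6966 = 14.5017.
Welfare loss = ½ × 12.8904 × 14.5017 = $93.47.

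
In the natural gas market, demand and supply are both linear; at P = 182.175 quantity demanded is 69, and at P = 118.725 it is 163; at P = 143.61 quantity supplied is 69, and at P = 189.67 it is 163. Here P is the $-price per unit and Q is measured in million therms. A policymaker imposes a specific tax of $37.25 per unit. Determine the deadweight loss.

$595.52 million

Demand slope = (118.725 − 182.175)/(163 − 69) = −0.675, so P = 228.75 − 0.675Q.
Supply slope = (189.67 − 143.61)/(163 − 69) = 0.49, so P = 109.8 + 0.49Q.
Competitive equilibrium: 228.75 − 0.675Q = 109.8 + 0.49Q → Q* = 102.103, P* = 159.8305.
With the tax, the buyer price exceeds the seller price by 37.25: (228.75 − 0.675Q) − (109.8 + 0.49Q) = 37.25 → Q' = 70.1288.
ΔQ = 102.103 − 70.1288 = 31.9742; the wedge equals the tax, 37.25.
DWL = ½ × 31.9742 × 37.25 = $595.52 million.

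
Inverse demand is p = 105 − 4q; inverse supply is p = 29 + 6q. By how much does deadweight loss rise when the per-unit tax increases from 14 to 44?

Competitive equilibrium: 105 − 4q = 29 + 6q → q* = 7.6, p* = 74.6.
For a per-unit tax t: Δq = t/10, so DWL = ½·t·(t/10) = t²/20.
At t = 14: DWL = 9.8. At t = 44: DWL = 96.8.
Increase = 96.8 − 9.8 = 87.

87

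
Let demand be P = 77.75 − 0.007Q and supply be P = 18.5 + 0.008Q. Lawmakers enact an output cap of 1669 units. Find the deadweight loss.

Competitive equilibrium: 77.75 − 0.007Q = 18.5 + 0.008Q → Q* = 3950, P* = 50.1.
At Q = 1669: demand price = 77.75 − 0.007·1669 = 66.067; supply price = 18.5 + 0.008·1669 = 31.852.
ΔQ = 3950 − 1669 = 2281; wedge = 66.067 − 31.852 = 34.215.
Welfare loss = ½ × 2281 × 34.215 = 39022.21.

39022.21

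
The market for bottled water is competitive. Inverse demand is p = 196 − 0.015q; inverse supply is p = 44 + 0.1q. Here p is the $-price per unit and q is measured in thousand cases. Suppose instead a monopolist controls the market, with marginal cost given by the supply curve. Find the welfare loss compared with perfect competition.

$1337.38 thousand

Competitive equilibrium: 196 − 0.015q = 44 + 0.1q → q* = 1321.7391, p* = 176.1739.
Marginal revenue: MR = 196 − 0.03q. Set MR = MC: 196 − 0.03q = 44 + 0.1q → q_m = 1169.2308.
Price p_m = 196 − 0.015·1169.2308 = 178.4615; MC(q_m) = 44 + 0.1·1169.2308 = 160.9231.
Competitive q* = 1321.7391, so Δq = 152.5083; wedge = 178.4615 − 160.9231 = 17.5384.
The triangle = ½ × 152.5083 × 17.5384 = $1337.38 thousand.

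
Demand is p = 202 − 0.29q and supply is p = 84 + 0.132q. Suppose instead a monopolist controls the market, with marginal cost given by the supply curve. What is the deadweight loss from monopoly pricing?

Competitive equilibrium: 202 − 0.29q = 84 + 0.132q → q* = 279.6209, p* = 120.91.
Marginal revenue: MR = 202 − 0.58q. Set MR = MC: 202 − 0.58q = 84 + 0.132q → q_m = 165.7303.
Price p_m = 202 − 0.29·165.7303 = 153.9382; MC(q_m) = 84 + 0.132·165.7303 = 105.8764.
Competitive q* = 279.6209, so Δq = 113.8906; wedge = 153.9382 − 105.8764 = 48.0618.
The triangle = ½ × 113.8906 × 48.0618 = 2736.89.

2736.89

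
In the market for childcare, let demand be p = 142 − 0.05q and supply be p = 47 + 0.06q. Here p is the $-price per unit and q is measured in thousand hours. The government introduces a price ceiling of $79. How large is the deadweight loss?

Competitive equilibrium: 142 − 0.05q = 47 + 0.06q → q* = 863.636364, p* = 98.818182.
At the ceiling p = 79, quantity supplied = (79 − 47)/0.06 = 533.333333.
Willingness to pay at q' = 533.333333: 142 − 0.05·533.333333 = 115.333333.
Δq = 863.636364 − 533.333333 = 330.303031; wedge = 115.333333 − 79 = 36.333333.
DWL = ½ × 330.303031 × 36.333333 = $6000.51 thousand.

$6000.51 thousand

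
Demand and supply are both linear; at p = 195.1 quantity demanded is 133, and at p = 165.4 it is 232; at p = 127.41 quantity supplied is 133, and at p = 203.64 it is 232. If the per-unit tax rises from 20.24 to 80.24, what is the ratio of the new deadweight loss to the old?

Demand slope = (165.4 − 195.1)/(232 − 133) = −0.3, so p = 235 − 0.3q.
Supply slope = (203.64 − 127.41)/(232 − 133) = 0.77, so p = 25 + 0.77q.
Competitive equilibrium: 235 − 0.3q = 25 + 0.77q → q* = 196.2617, p* = 176.1215.
For a per-unit tax t: Δq = t/1.07, so DWL = ½·t·(t/1.07) = t²/2.14.
At t = 20.24: DWL = 191.429. At t = 80.24: DWL = 3008.625.
Ratio = (80.24/20.24)² = 15.717.

15.717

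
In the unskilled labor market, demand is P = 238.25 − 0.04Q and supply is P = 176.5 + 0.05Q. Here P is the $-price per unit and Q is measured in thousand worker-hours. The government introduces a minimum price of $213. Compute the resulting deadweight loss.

Competitive equilibrium: 238.25 − 0.04Q = 176.5 + 0.05Q → Q* = 686.1111, P* = 210.8056.
At the floor P = 213, quantity demanded = (238.25 − 213)/0.04 = 631.25.
Sellers' marginal cost at Q' = 631.25: 176.5 + 0.05·631.25 = 208.0625.
ΔQ = 686.1111 − 631.25 = 54.8611; wedge = 213 − 208.0625 = 4.9375.
Deadweight loss = ½ × 54.8611 × 4.9375 = $135.44 thousand.

$135.44 thousand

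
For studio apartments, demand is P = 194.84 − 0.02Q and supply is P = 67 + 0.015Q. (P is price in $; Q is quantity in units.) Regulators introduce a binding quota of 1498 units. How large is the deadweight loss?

Competitive equilibrium: 194.84 − 0.02Q = 67 + 0.015Q → Q* = 3652.57143, P* = 121.78857.
At Q = 1498: demand price = 194.84 − 0.02·1498 = 164.88; supply price = 67 + 0.015·1498 = 89.47.
ΔQ = 3652.57143 − 1498 = 2154.57143; wedge = 164.88 − 89.47 = 75.41.
Welfare loss = ½ × 2154.57143 × 75.41 = $81238.12.

$81238.12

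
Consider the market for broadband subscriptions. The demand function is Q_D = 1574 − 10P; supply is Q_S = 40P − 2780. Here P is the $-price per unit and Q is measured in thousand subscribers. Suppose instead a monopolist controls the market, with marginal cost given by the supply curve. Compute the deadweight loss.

$6104.82 thousand

In inverse form: demand P = 157.4 − 0.1Q, supply P = 69.5 + 0.025Q.
Competitive equilibrium: 157.4 − 0.1Q = 69.5 + 0.025Q → Q* = 703.2, P* = 87.08.
Marginal revenue: MR = 157.4 − 0.2Q. Set MR = MC: 157.4 − 0.2Q = 69.5 + 0.025Q → Q_m = 390.66667.
Price P_m = 157.4 − 0.1·390.66667 = 118.33333; MC(Q_m) = 69.5 + 0.025·390.66667 = 79.26667.
Competitive Q* = 703.2, so ΔQ = 312.53333; wedge = 118.33333 − 79.26667 = 39.06666.
Welfare loss = ½ × 312.53333 × 39.06666 = $6104.82 thousand.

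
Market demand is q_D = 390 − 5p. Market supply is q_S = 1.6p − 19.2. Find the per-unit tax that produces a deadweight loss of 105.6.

13.2

In inverse form: demand p = 78 − 0.2q, supply p = 12 + 0.625q.
Competitive equilibrium: 78 − 0.2q = 12 + 0.625q → q* = 80, p* = 62.
A tax t gives Δq = t/0.825 and wedge t, so DWL = t²/1.65.
t²/1.65 = 105.6 → t² = 174.24 → t = 13.2.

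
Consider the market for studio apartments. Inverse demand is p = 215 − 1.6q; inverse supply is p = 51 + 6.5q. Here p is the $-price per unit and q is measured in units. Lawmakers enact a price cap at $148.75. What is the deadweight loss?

$109.87

Competitive equilibrium: 215 − 1.6q = 51 + 6.5q → q* = 20.2469, p* = 182.6049.
At the ceiling p = 148.75, quantity supplied = (148.75 − 51)/6.5 = 15.0385.
Willingness to pay at q' = 15.0385: 215 − 1.6·15.0385 = 190.9384.
Δq = 20.2469 − 15.0385 = 5.2084; wedge = 190.9384 − 148.75 = 42.1884.
The triangle = ½ × 5.2084 × 42.1884 = $109.87.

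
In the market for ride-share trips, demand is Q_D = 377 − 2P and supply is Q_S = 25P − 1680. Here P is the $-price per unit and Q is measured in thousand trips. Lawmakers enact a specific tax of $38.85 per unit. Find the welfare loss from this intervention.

In inverse form: demand P = 188.5 − 0.5Q, supply P = 67.2 + 0.04Q.
Competitive equilibrium: 188.5 − 0.5Q = 67.2 + 0.04Q → Q* = 224.6296, P* = 76.1852.
With the tax, the buyer price exceeds the seller price by 38.85: (188.5 − 0.5Q) − (67.2 + 0.04Q) = 38.85 → Q' = 152.6852.
ΔQ = 224.6296 − 152.6852 = 71.9444; the wedge equals the tax, 38.85.
The triangle = ½ × 71.9444 × 38.85 = $1397.52 thousand.

$1397.52 thousand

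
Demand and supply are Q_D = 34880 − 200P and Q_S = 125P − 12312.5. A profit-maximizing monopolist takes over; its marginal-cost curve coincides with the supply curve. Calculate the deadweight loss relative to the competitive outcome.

In inverse form: demand P = 174.4 − 0.005Q, supply P = 98.5 + 0.008Q.
Competitive equilibrium: 174.4 − 0.005Q = 98.5 + 0.008Q → Q* = 5838.461538, P* = 145.207692.
Marginal revenue: MR = 174.4 − 0.01Q. Set MR = MC: 174.4 − 0.01Q = 98.5 + 0.008Q → Q_m = 4216.666667.
Price P_m = 174.4 − 0.005·4216.666667 = 153.316667; MC(Q_m) = 98.5 + 0.008·4216.666667 = 132.233333.
Competitive Q* = 5838.461538, so ΔQ = 1621.794871; wedge = 153.316667 − 132.233333 = 21.083334.
The triangle = ½ × 1621.794871 × 21.083334 = 17096.42.

17096.42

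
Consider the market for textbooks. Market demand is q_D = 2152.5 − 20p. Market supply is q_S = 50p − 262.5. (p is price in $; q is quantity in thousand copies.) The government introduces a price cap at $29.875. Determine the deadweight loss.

In inverse form: demand p = 107.625 − 0.05q, supply p = 5.25 + 0.02q.
Competitive equilibrium: 107.625 − 0.05q = 5.25 + 0.02q → q* = 1462.5, p* = 34.5.
At the ceiling p = 29.875, quantity supplied = (29.875 − 5.25)/0.02 = 1231.25.
Willingness to pay at q' = 1231.25: 107.625 − 0.05·1231.25 = 46.0625.
Δq = 1462.5 − 1231.25 = 231.25; wedge = 46.0625 − 29.875 = 16.1875.
DWL = ½ × 231.25 × 16.1875 = $1871.68 thousand.

$1871.68 thousand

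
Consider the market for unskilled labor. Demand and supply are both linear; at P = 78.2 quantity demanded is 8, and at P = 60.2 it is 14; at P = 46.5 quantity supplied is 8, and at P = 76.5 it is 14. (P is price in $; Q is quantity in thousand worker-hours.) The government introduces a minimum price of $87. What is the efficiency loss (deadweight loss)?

Demand slope = (60.2 − 78.2)/(14 − 8) = −3, so P = 102.2 − 3Q.
Supply slope = (76.5 − 46.5)/(14 − 8) = 5, so P = 6.5 + 5Q.
Competitive equilibrium: 102.2 − 3Q = 6.5 + 5Q → Q* = 11.9625, P* = 66.3125.
At the floor P = 87, quantity demanded = (102.2 − 87)/3 = 5.0667.
Sellers' marginal cost at Q' = 5.0667: 6.5 + 5·5.0667 = 31.8335.
ΔQ = 11.9625 − 5.0667 = 6.8958; wedge = 87 − 31.8335 = 55.1665.
DWL = ½ × 6.8958 × 55.1665 = $190.21 thousand.

$190.21 thousand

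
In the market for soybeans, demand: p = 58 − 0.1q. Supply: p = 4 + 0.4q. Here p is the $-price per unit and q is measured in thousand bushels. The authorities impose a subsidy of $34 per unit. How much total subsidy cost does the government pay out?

Competitive equilibrium: 58 − 0.1q = 4 + 0.4q → q* = 108, p* = 47.2.
The subsidy lowers effective supply by 34: p = 0.4q − 30.
New quantity: 58 − 0.1q = 0.4q − 30 → q' = 176.
Total subsidy cost = 34 × 176 = $5984 thousand.

$5984 thousand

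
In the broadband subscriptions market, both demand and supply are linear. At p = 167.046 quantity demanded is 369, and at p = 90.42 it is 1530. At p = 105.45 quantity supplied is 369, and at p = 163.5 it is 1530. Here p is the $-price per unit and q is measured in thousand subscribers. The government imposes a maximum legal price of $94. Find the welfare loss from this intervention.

Demand slope = (90.42 − 167.046)/(1530 − 369) = −0.066, so p = 191.4 − 0.066q.
Supply slope = (163.5 − 105.45)/(1530 − 369) = 0.05, so p = 87 + 0.05q.
Competitive equilibrium: 191.4 − 0.066q = 87 + 0.05q → q* = 900, p* = 132.
At the ceiling p = 94, quantity supplied = (94 − 87)/0.05 = 140.
Willingness to pay at q' = 140: 191.4 − 0.066·140 = 182.16.
Δq = 900 − 140 = 760; wedge = 182.16 − 94 = 88.16.
Welfare loss = ½ × 760 × 88.16 = $33500.80 thousand.

$33500.80 thousand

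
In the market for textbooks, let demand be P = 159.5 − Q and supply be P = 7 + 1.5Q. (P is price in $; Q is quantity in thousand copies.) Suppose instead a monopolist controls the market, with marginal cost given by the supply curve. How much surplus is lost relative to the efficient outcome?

Competitive equilibrium: 159.5 − Q = 7 + 1.5Q → Q* = 61, P* = 98.5.
Marginal revenue: MR = 159.5 − 2Q. Set MR = MC: 159.5 − 2Q = 7 + 1.5Q → Q_m = 43.57143.
Price P_m = 159.5 − 1·43.57143 = 115.92857; MC(Q_m) = 7 + 1.5·43.57143 = 72.35715.
Competitive Q* = 61, so ΔQ = 17.42857; wedge = 115.92857 − 72.35715 = 43.57142.
Welfare loss = ½ × 17.42857 × 43.57142 = $379.69 thousand.

$379.69 thousand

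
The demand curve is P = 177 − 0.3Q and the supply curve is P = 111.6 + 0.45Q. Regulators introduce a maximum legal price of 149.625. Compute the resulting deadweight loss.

2.73

Competitive equilibrium: 177 − 0.3Q = 111.6 + 0.45Q → Q* = 87.2, P* = 150.84.
At the ceiling P = 149.625, quantity supplied = (149.625 − 111.6)/0.45 = 84.5.
Willingness to pay at Q' = 84.5: 177 − 0.3·84.5 = 151.65.
ΔQ = 87.2 − 84.5 = 2.7; wedge = 151.65 − 149.625 = 2.025.
Welfare loss = ½ × 2.7 × 2.025 = 2.73.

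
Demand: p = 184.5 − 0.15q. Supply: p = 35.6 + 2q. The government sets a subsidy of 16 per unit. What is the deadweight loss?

59.53

Competitive equilibrium: 184.5 − 0.15q = 35.6 + 2q → q* = 69.25581, p* = 174.11163.
The subsidy lowers effective supply by 16: p = 19.6 + 2q.
New quantity: 184.5 − 0.15q = 19.6 + 2q → q' = 76.69767.
Overproduction Δq = 76.69767 − 69.25581 = 7.44186; wedge = subsidy = 16.
Welfare loss = ½ × 7.44186 × 16 = 59.53.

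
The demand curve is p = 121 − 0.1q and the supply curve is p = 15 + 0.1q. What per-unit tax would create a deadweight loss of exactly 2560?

Competitive equilibrium: 121 − 0.1q = 15 + 0.1q → q* = 530, p* = 68.
A tax t gives Δq = t/0.2 and wedge t, so DWL = t²/0.4.
t²/0.4 = 2560 → t² = 1024 → t = 32.

32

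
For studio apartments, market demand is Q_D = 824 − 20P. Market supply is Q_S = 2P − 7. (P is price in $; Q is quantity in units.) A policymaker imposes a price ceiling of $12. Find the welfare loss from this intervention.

$730.66

In inverse form: demand P = 41.2 − 0.05Q, supply P = 3.5 + 0.5Q.
Competitive equilibrium: 41.2 − 0.05Q = 3.5 + 0.5Q → Q* = 68.5455, P* = 37.7727.
At the ceiling P = 12, quantity supplied = (12 − 3.5)/0.5 = 17.
Willingness to pay at Q' = 17: 41.2 − 0.05·17 = 40.35.
ΔQ = 68.5455 − 17 = 51.5455; wedge = 40.35 − 12 = 28.35.
Welfare loss = ½ × 51.5455 × 28.35 = $730.66.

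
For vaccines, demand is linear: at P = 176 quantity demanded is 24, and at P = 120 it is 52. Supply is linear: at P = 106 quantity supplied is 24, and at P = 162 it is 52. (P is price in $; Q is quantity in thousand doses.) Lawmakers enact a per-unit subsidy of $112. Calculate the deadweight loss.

$1568 thousand

Demand slope = (120 − 176)/(52 − 24) = −2, so P = 224 − 2Q.
Supply slope = (162 − 106)/(52 − 24) = 2, so P = 58 + 2Q.
Competitive equilibrium: 224 − 2Q = 58 + 2Q → Q* = 41.5, P* = 141.
The subsidy lowers effective supply by 112: P = 2Q − 54.
New quantity: 224 − 2Q = 2Q − 54 → Q' = 69.5.
Overproduction ΔQ = 69.5 − 41.5 = 28; wedge = subsidy = 112.
Deadweight loss = ½ × 28 × 112 = $1568 thousand.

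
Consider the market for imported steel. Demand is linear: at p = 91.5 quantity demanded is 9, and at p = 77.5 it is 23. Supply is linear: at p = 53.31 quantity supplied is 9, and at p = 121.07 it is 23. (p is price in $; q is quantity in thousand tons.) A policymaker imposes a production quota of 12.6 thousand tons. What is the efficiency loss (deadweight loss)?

Demand slope = (77.5 − 91.5)/(23 − 9) = −1, so p = 100.5 − q.
Supply slope = (121.07 − 53.31)/(23 − 9) = 4.84, so p = 9.75 + 4.84q.
Competitive equilibrium: 100.5 − q = 9.75 + 4.84q → q* = 15.5394, p* = 84.9606.
At q = 12.6: demand price = 100.5 − 1·12.6 = 87.9; supply price = 9.75 + 4.84·12.6 = 70.734.
Δq = 15.5394 − 12.6 = 2.9394; wedge = 87.9 − 70.734 = 17.166.
The triangle = ½ × 2.9394 × 17.166 = $25.23 thousand.

$25.23 thousand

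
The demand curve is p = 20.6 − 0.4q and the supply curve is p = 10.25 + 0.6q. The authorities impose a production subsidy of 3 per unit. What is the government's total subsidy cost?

Competitive equilibrium: 20.6 − 0.4q = 10.25 + 0.6q → q* = 10.35, p* = 16.46.
The subsidy lowers effective supply by 3: p = 7.25 + 0.6q.
New quantity: 20.6 − 0.4q = 7.25 + 0.6q → q' = 13.35.
Total subsidy cost = 3 × 13.35 = 40.05.

40.05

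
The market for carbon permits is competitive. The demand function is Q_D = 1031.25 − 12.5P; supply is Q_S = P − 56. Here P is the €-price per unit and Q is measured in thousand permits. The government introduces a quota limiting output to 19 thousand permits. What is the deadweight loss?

In inverse form: demand P = 82.5 − 0.08Q, supply P = 56 + Q.
Competitive equilibrium: 82.5 − 0.08Q = 56 + Q → Q* = 24.537, P* = 80.537.
At Q = 19: demand price = 82.5 − 0.08·19 = 80.98; supply price = 56 + 1·19 = 75.
ΔQ = 24.537 − 19 = 5.537; wedge = 80.98 − 75 = 5.98.
Welfare loss = ½ × 5.537 × 5.98 = €16.56 thousand.

€16.56 thousand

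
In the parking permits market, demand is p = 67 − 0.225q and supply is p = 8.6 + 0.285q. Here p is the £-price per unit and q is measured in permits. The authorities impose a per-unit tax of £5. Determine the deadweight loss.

£24.51

Competitive equilibrium: 67 − 0.225q = 8.6 + 0.285q → q* = 114.5098, p* = 41.2353.
With the tax, the buyer price exceeds the seller price by 5: (67 − 0.225q) − (8.6 + 0.285q) = 5 → q' = 104.7059.
Δq = 114.5098 − 104.7059 = 9.8039; the wedge equals the tax, 5.
The triangle = ½ × 9.8039 × 5 = £24.51.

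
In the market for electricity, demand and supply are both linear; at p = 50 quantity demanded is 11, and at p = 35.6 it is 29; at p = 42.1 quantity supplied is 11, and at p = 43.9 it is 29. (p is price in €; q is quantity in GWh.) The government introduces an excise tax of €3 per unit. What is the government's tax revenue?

Demand slope = (35.6 − 50)/(29 − 11) = −0.8, so p = 58.8 − 0.8q.
Supply slope = (43.9 − 42.1)/(29 − 11) = 0.1, so p = 41 + 0.1q.
Competitive equilibrium: 58.8 − 0.8q = 41 + 0.1q → q* = 19.7778, p* = 42.9778.
With the tax, the buyer price exceeds the seller price by 3: (58.8 − 0.8q) − (41 + 0.1q) = 3 → q' = 16.4444.
Tax revenue = 3 × 16.4444 = €49.33.

€49.33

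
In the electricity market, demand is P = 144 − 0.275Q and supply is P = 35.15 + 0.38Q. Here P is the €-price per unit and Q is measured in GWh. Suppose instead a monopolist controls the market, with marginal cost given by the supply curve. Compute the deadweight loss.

Competitive equilibrium: 144 − 0.275Q = 35.15 + 0.38Q → Q* = 166.18321, P* = 98.29962.
Marginal revenue: MR = 144 − 0.55Q. Set MR = MC: 144 − 0.55Q = 35.15 + 0.38Q → Q_m = 117.04301.
Price P_m = 144 − 0.275·117.04301 = 111.81317; MC(Q_m) = 35.15 + 0.38·117.04301 = 79.62634.
Competitive Q* = 166.18321, so ΔQ = 49.1402; wedge = 111.81317 − 79.62634 = 32.18683.
The triangle = ½ × 49.1402 × 32.18683 = €790.83.

€790.83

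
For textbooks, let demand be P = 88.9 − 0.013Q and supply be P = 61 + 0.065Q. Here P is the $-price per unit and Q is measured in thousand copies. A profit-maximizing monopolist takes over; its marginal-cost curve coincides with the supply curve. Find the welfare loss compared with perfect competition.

$101.83 thousand

Competitive equilibrium: 88.9 − 0.013Q = 61 + 0.065Q → Q* = 357.6923, P* = 84.25.
Marginal revenue: MR = 88.9 − 0.026Q. Set MR = MC: 88.9 − 0.026Q = 61 + 0.065Q → Q_m = 306.5934.
Price P_m = 88.9 − 0.013·306.5934 = 84.9143; MC(Q_m) = 61 + 0.065·306.5934 = 80.9286.
Competitive Q* = 357.6923, so ΔQ = 51.0989; wedge = 84.9143 − 80.9286 = 3.9857.
Welfare loss = ½ × 51.0989 × 3.9857 = $101.83 thousand.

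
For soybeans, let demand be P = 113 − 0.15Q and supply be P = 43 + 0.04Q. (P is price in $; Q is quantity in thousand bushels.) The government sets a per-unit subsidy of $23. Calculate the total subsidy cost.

Competitive equilibrium: 113 − 0.15Q = 43 + 0.04Q → Q* = 368.42105, P* = 57.73684.
The subsidy lowers effective supply by 23: P = 20 + 0.04Q.
New quantity: 113 − 0.15Q = 20 + 0.04Q → Q' = 489.47368.
Total subsidy cost = 23 × 489.47368 = $11257.89 thousand.

$11257.89 thousand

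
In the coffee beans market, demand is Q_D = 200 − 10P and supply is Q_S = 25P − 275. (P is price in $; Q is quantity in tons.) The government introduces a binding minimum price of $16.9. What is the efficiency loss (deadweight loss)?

In inverse form: demand P = 20 − 0.1Q, supply P = 11 + 0.04Q.
Competitive equilibrium: 20 − 0.1Q = 11 + 0.04Q → Q* = 64.2857, P* = 13.5714.
At the floor P = 16.9, quantity demanded = (20 − 16.9)/0.1 = 31.
Sellers' marginal cost at Q' = 31: 11 + 0.04·31 = 12.24.
ΔQ = 64.2857 − 31 = 33.2857; wedge = 16.9 − 12.24 = 4.66.
DWL = ½ × 33.2857 × 4.66 = $77.56.

$77.56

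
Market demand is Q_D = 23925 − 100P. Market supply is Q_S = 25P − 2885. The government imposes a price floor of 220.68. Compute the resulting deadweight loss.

In inverse form: demand P = 239.25 − 0.01Q, supply P = 115.4 + 0.04Q.
Competitive equilibrium: 239.25 − 0.01Q = 115.4 + 0.04Q → Q* = 2477, P* = 214.48.
At the floor P = 220.68, quantity demanded = (239.25 − 220.68)/0.01 = 1857.
Sellers' marginal cost at Q' = 1857: 115.4 + 0.04·1857 = 189.68.
ΔQ = 2477 − 1857 = 620; wedge = 220.68 − 189.68 = 31.
DWL = ½ × 620 × 31 = 9610.

9610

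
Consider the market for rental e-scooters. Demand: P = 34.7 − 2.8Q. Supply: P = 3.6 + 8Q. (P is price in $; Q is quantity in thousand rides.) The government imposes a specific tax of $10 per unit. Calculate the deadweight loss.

Competitive equilibrium: 34.7 − 2.8Q = 3.6 + 8Q → Q* = 2.8796, P* = 26.637.
With the tax, the buyer price exceeds the seller price by 10: (34.7 − 2.8Q) − (3.6 + 8Q) = 10 → Q' = 1.9537.
ΔQ = 2.8796 − 1.9537 = 0.9259; the wedge equals the tax, 10.
The triangle = ½ × 0.9259 × 10 = $4.63 thousand.

$4.63 thousand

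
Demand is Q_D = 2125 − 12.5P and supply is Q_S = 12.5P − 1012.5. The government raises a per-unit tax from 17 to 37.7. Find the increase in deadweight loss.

In inverse form: demand P = 170 − 0.08Q, supply P = 81 + 0.08Q.
Competitive equilibrium: 170 − 0.08Q = 81 + 0.08Q → Q* = 556.25, P* = 125.5.
For a per-unit tax t: ΔQ = t/0.16, so DWL = ½·t·(t/0.16) = t²/0.32.
At t = 17: DWL = 903.125. At t = 37.7: DWL = 4441.531.
Increase = 4441.531 − 903.125 = 3538.41.

3538.41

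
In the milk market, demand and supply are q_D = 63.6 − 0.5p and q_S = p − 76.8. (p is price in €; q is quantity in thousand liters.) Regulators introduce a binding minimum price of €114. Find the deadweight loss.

In inverse form: demand p = 127.2 − 2q, supply p = 76.8 + q.
Competitive equilibrium: 127.2 − 2q = 76.8 + q → q* = 16.8, p* = 93.6.
At the floor p = 114, quantity demanded = (127.2 − 114)/2 = 6.6.
Sellers' marginal cost at q' = 6.6: 76.8 + 1·6.6 = 83.4.
Δq = 16.8 − 6.6 = 10.2; wedge = 114 − 83.4 = 30.6.
DWL = ½ × 10.2 × 30.6 = €156.06 thousand.

€156.06 thousand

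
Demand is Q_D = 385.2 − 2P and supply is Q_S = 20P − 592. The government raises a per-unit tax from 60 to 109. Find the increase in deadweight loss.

In inverse form: demand P = 192.6 − 0.5Q, supply P = 29.6 + 0.05Q.
Competitive equilibrium: 192.6 − 0.5Q = 29.6 + 0.05Q → Q* = 296.3636, P* = 44.4182.
For a per-unit tax t: ΔQ = t/0.55, so DWL = ½·t·(t/0.55) = t²/1.1.
At t = 60: DWL = 3272.727. At t = 109: DWL = 10800.909.
Increase = 10800.909 − 3272.727 = 7528.18.

7528.18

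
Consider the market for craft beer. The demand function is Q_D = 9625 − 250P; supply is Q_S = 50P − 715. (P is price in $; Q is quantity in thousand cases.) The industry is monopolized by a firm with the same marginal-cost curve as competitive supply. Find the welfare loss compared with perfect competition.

$249 thousand

In inverse form: demand P = 38.5 − 0.004Q, supply P = 14.3 + 0.02Q.
Competitive equilibrium: 38.5 − 0.004Q = 14.3 + 0.02Q → Q* = 1008.3333, P* = 34.4667.
Marginal revenue: MR = 38.5 − 0.008Q. Set MR = MC: 38.5 − 0.008Q = 14.3 + 0.02Q → Q_m = 864.2857.
Price P_m = 38.5 − 0.004·864.2857 = 35.0429; MC(Q_m) = 14.3 + 0.02·864.2857 = 31.5857.
Competitive Q* = 1008.3333, so ΔQ = 144.0476; wedge = 35.0429 − 31.5857 = 3.4572.
Welfare loss = ½ × 144.0476 × 3.4572 = $249 thousand.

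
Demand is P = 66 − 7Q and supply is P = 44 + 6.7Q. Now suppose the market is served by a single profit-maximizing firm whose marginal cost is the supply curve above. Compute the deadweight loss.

Competitive equilibrium: 66 − 7Q = 44 + 6.7Q → Q* = 1.6058, P* = 54.7591.
Marginal revenue: MR = 66 − 14Q. Set MR = MC: 66 − 14Q = 44 + 6.7Q → Q_m = 1.0628.
Price P_m = 66 − 7·1.0628 = 58.5604; MC(Q_m) = 44 + 6.7·1.0628 = 51.1208.
Competitive Q* = 1.6058, so ΔQ = 0.543; wedge = 58.5604 − 51.1208 = 7.4396.
The triangle = ½ × 0.543 × 7.4396 = 2.02.

2.02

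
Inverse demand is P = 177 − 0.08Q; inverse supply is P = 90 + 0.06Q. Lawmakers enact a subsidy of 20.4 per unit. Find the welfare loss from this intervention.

Competitive equilibrium: 177 − 0.08Q = 90 + 0.06Q → Q* = 621.4286, P* = 127.2857.
The subsidy lowers effective supply by 20.4: P = 69.6 + 0.06Q.
New quantity: 177 − 0.08Q = 69.6 + 0.06Q → Q' = 767.1429.
Overproduction ΔQ = 767.1429 − 621.4286 = 145.7143; wedge = subsidy = 20.4.
Deadweight loss = ½ × 145.7143 × 20.4 = 1486.29.

1486.29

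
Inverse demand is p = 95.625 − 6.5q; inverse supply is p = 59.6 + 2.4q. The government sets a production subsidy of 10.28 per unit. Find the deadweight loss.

5.94

Competitive equilibrium: 95.625 − 6.5q = 59.6 + 2.4q → q* = 4.0478, p* = 69.3146.
The subsidy lowers effective supply by 10.28: p = 49.32 + 2.4q.
New quantity: 95.625 − 6.5q = 49.32 + 2.4q → q' = 5.2028.
Overproduction Δq = 5.2028 − 4.0478 = 1.155; wedge = subsidy = 10.28.
DWL = ½ × 1.155 × 10.28 = 5.94.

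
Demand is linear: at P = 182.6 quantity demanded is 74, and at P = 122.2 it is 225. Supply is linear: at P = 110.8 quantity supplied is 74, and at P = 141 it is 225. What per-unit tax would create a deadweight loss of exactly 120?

12

Demand slope = (122.2 − 182.6)/(225 − 74) = −0.4, so P = 212.2 − 0.4Q.
Supply slope = (141 − 110.8)/(225 − 74) = 0.2, so P = 96 + 0.2Q.
Competitive equilibrium: 212.2 − 0.4Q = 96 + 0.2Q → Q* = 193.6667, P* = 134.7333.
A tax t gives ΔQ = t/0.6 and wedge t, so DWL = t²/1.2.
t²/1.2 = 120 → t² = 144 → t = 12.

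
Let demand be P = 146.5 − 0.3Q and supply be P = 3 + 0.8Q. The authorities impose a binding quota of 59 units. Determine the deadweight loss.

Competitive equilibrium: 146.5 − 0.3Q = 3 + 0.8Q → Q* = 130.4545, P* = 107.3636.
At Q = 59: demand price = 146.5 − 0.3·59 = 128.8; supply price = 3 + 0.8·59 = 50.2.
ΔQ = 130.4545 − 59 = 71.4545; wedge = 128.8 − 50.2 = 78.6.
DWL = ½ × 71.4545 × 78.6 = 2808.16.

2808.16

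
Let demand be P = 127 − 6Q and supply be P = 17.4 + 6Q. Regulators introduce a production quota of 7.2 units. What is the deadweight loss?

Competitive equilibrium: 127 − 6Q = 17.4 + 6Q → Q* = 9.1333, P* = 72.2.
At Q = 7.2: demand price = 127 − 6·7.2 = 83.8; supply price = 17.4 + 6·7.2 = 60.6.
ΔQ = 9.1333 − 7.2 = 1.9333; wedge = 83.8 − 60.6 = 23.2.
Deadweight loss = ½ × 1.9333 × 23.2 = 22.43.

22.43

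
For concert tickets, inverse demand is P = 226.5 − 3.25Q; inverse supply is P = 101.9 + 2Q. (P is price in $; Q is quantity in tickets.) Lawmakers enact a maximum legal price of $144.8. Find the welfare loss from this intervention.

$13.69

Competitive equilibrium: 226.5 − 3.25Q = 101.9 + 2Q → Q* = 23.7333, P* = 149.3667.
At the ceiling P = 144.8, quantity supplied = (144.8 − 101.9)/2 = 21.45.
Willingness to pay at Q' = 21.45: 226.5 − 3.25·21.45 = 156.7875.
ΔQ = 23.7333 − 21.45 = 2.2833; wedge = 156.7875 − 144.8 = 11.9875.
DWL = ½ × 2.2833 × 11.9875 = $13.69.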